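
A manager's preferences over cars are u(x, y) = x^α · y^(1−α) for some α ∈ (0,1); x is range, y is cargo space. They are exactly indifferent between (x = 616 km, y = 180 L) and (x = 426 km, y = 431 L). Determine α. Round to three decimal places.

The Cobb–Douglas utilities coincide, so 616^α·180^(1−α) = 426^α·431^(1−α).
(616/426)^α = (431/180)^(1−α); take logs: α·ln(616/426) = (1−α)·ln(431/180), i.e. α·0.368808 = (1−α)·0.873151.
With A = 0.368808 and B = 0.873151: α·A = (1−α)·B, so α = B/(A+B) = 0.873151/1.241959 ≈ 0.703.

α ≈ 0.703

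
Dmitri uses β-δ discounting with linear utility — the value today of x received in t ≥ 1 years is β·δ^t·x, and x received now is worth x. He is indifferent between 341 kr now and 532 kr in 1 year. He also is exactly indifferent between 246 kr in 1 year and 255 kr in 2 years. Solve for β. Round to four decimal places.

β ≈ 0.6644

The second indifference involves only future payoffs, so β cancels: β·δ^1·246 = β·δ^2·255, giving δ = 246/255 = 0.96471.
Now use the now-vs-future pair: 341 = β·δ·532 gives β = 341/(0.96471·532) ≈ 0.6644.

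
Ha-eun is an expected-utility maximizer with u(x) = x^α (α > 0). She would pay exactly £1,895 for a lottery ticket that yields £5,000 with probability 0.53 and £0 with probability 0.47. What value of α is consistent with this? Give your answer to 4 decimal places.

α ≈ 0.6544

EU(lottery) = 0.53·5000^α + 0.47·0 = 0.53·5000^α.
Setting u(1895) equal to that: 1895^α = 0.53·5000^α ⇒ (1895/5000)^α = 0.53.
Taking logs: α·ln(1895/5000) = ln(0.53), so α = -0.6348783 / -0.9702191 ≈ 0.6544.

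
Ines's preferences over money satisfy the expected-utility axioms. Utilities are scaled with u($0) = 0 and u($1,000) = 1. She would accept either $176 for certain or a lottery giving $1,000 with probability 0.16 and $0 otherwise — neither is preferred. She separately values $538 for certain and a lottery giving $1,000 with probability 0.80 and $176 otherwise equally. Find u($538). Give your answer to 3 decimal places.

0.832

First, u($176) = 0.16·u($1,000) + 0.84·u($0) = 0.16.
The second indifference gives u($538) = 0.80·u($1,000) + 0.20·u($176) = 0.80·1.00 + 0.20·0.16 = 0.8320.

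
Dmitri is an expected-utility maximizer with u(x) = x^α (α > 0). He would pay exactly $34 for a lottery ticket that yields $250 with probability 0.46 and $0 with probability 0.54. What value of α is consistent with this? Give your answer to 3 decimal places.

α ≈ 0.389

Since u(0) = 0, the lottery's EU is 0.46·250^α.
Indifference: 34^α = 0.46·250^α, so (34/250)^α = 0.46.
Taking logs: α·ln(34/250) = ln(0.46), so α = -0.776529 / -1.995100 ≈ 0.389.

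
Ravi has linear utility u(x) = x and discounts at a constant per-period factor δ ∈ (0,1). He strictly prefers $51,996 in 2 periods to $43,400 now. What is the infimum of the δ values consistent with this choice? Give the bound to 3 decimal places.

δ > 0.914

Under u(x) = x this choice says 43400 < δ^2·51996.
Dividing by 51996: δ^2 > 0.83468. Both sides are positive, so the square root keeps the direction.
δ > 0.83468^(1/2) = 0.914.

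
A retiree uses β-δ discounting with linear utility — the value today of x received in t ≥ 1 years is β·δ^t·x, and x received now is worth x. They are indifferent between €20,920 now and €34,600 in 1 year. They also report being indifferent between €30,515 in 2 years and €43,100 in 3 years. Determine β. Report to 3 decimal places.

β ≈ 0.854

From the later pair, β·δ^2·30515 = β·δ^3·43100; dividing through, δ = 30515/43100 = 0.70800.
Substituting δ into 20920 = β·δ·34600: β = 20920/(24496.961) ≈ 0.854.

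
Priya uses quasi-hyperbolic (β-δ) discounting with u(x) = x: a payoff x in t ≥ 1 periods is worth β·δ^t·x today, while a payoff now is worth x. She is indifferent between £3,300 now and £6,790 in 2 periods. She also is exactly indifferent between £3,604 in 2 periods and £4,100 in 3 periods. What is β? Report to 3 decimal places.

From the later pair, β·δ^2·3604 = β·δ^3·4100; dividing through, δ = 3604/4100 = 0.87902.
The first indifference: 3300 = β·δ^2·6790, so β = 3300/(δ^2·6790) = 3300/(0.77268·6790) ≈ 0.629.

β ≈ 0.629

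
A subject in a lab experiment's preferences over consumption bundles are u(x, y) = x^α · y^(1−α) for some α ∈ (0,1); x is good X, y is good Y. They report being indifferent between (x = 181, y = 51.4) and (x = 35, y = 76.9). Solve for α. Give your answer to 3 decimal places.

α ≈ 0.197

Indifference: 181^α · 51.4^(1−α) = 35^α · 76.9^(1−α).
(181/35)^α = (76.9/51.4)^(1−α); take logs: α·ln(181/35) = (1−α)·ln(76.9/51.4), i.e. α·1.643149 = (1−α)·0.402868.
So α/(1−α) = (0.402868)/(1.643149) = 0.245180, and α = 0.245180/1.245180 ≈ 0.197.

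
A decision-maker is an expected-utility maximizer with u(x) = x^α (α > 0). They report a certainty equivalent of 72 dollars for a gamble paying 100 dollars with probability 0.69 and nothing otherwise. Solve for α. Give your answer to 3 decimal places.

α ≈ 1.130

EU(lottery) = 0.69·100^α + 0.31·0 = 0.69·100^α.
Equating: 72^α = 0.69·100^α, i.e. 0.7200^α = 0.69.
Take logs: α = ln 0.69 / ln(72/100) ≈ 1.12956.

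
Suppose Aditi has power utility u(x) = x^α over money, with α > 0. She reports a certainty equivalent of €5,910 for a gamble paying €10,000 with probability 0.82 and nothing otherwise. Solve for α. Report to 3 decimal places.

The lottery's expected utility is 0.82·u(10000) + 0.18·u(0) = 0.82·10000^α (since u(0) = 0 for α > 0).
Indifference: 5910^α = 0.82·10000^α, so (5910/10000)^α = 0.82.
Taking logs: α·ln(5910/10000) = ln(0.82), so α = -0.198451 / -0.525939 ≈ 0.377.

α ≈ 0.377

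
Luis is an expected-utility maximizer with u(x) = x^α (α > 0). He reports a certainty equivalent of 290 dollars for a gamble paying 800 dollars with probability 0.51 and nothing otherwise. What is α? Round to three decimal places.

α ≈ 0.664

The lottery's expected utility is 0.51·u(800) + 0.49·u(0) = 0.51·800^α (since u(0) = 0 for α > 0).
Indifference: 290^α = 0.51·800^α, so (290/800)^α = 0.51.
Taking logs: α·ln(290/800) = ln(0.51), so α = -0.673345 / -1.014731 ≈ 0.664.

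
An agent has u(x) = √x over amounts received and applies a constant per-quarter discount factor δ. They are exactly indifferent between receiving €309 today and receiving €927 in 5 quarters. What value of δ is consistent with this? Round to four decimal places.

δ ≈ 0.8960

Equating discounted utilities: u(309) = δ^5·u(927) ⇒ δ^5 = u(309)/u(927).
With u(x) = √x: δ^5 = √309/√927 = √(309/927) = 0.57735.
So δ = 0.57735^(1/5) ≈ 0.8960.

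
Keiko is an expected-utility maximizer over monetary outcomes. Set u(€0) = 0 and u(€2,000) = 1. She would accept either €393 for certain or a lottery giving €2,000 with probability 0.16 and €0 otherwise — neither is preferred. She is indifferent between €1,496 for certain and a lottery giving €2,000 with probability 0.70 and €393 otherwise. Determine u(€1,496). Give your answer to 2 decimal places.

The first gamble pins u(€393): it must equal 0.16·1 + 0.84·0 = 0.16.
Then u(€1,496) = 0.70·u(€2,000) + 0.30·u(€393) = 0.70·1.00 + 0.30·0.16 = 0.7480.

0.75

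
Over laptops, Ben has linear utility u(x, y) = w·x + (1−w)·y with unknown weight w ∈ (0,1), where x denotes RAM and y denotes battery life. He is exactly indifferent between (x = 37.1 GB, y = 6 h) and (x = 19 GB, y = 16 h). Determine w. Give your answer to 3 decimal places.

w = 0.356

u(37.1,6) = u(19,16) means w·37.1 + (1−w)·6 = w·19 + (1−w)·16.
Collecting terms: w·18.1 = (1−w)·10.
Hence w = 10/(18.1+10) = 10/28.1 = 0.356.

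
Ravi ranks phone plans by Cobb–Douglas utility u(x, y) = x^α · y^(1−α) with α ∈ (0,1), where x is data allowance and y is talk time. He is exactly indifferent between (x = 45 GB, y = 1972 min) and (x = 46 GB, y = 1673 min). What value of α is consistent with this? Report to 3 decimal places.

α ≈ 0.882

Set the two utilities equal: 45^α·1972^(1−α) = 46^α·1673^(1−α).
Taking logs: α·ln 45 + (1−α)·ln 1972 = α·ln 46 + (1−α)·ln 1673, i.e. α·-0.021979 = (1−α)·-0.164430.
With A = -0.021979 and B = -0.164430: α·A = (1−α)·B, so α = B/(A+B) = -0.164430/-0.186409 ≈ 0.882.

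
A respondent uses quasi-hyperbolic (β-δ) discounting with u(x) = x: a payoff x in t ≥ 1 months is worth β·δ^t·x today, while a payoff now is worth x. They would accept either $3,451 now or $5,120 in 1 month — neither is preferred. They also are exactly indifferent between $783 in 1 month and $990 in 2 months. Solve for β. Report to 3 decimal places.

The second indifference involves only future payoffs, so β cancels: β·δ^1·783 = β·δ^2·990, giving δ = 783/990 = 0.79091.
Substituting δ into 3451 = β·δ·5120: β = 3451/(4049.455) ≈ 0.852.

β ≈ 0.852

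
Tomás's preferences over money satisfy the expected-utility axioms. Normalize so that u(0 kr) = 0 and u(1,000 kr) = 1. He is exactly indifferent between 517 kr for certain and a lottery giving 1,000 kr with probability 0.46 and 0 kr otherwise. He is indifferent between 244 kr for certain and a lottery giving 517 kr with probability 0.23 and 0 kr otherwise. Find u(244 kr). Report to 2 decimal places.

First, u(517 kr) = 0.46·u(1,000 kr) + 0.54·u(0 kr) = 0.46.
Then u(244 kr) = 0.23·u(517 kr) + 0.77·u(0 kr) = 0.23·0.46 + 0.77·0.00 = 0.1058.

0.11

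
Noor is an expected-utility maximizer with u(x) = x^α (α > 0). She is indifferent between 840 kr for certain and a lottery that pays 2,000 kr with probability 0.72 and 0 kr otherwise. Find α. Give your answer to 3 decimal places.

α ≈ 0.379

Since u(0) = 0, the lottery's EU is 0.72·2000^α.
Setting u(840) equal to that: 840^α = 0.72·2000^α ⇒ (840/2000)^α = 0.72.
Take logs: α = ln 0.72 / ln(840/2000) ≈ 0.37868.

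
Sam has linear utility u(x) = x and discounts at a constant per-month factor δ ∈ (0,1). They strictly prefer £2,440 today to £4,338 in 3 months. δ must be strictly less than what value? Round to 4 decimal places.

Comparing present values: 2440 > δ^3·4338.
So δ^3 < 2440/4338 = 0.56247; taking the cube root of both positive sides preserves the inequality.
δ < 0.56247^(1/3) = 0.8255.

δ < 0.8255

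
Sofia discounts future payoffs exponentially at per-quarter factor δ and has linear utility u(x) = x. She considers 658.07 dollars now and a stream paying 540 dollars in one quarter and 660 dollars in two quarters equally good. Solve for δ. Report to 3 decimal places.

Present value of the stream is 540·δ + 660·δ². Indifference gives 540δ + 660δ² = 658.07.
Rearranged: 660δ² + 540δ − 658.07 = 0.
δ = (−540 + √(540² + 4·660·658.07)) / (2·660) = (−540 + √2028904.80) / 1320 ≈ 0.670.

δ ≈ 0.670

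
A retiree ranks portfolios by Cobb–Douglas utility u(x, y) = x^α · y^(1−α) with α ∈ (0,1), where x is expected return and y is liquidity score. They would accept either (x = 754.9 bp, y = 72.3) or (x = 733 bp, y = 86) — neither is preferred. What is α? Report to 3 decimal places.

Set the two utilities equal: 754.9^α·72.3^(1−α) = 733^α·86^(1−α).
Taking logs: α·ln 754.9 + (1−α)·ln 72.3 = α·ln 733 + (1−α)·ln 86, i.e. α·0.029440 = (1−α)·0.173523.
So α/(1−α) = (0.173523)/(0.029440) = 5.894124, and α = 5.894124/6.894124 ≈ 0.855.

α ≈ 0.855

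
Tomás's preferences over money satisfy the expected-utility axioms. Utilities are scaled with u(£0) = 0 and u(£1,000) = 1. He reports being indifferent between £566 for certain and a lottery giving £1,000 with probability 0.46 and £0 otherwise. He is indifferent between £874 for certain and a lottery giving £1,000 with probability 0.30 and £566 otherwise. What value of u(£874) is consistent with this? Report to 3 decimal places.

The first gamble pins u(£566): it must equal 0.46·1 + 0.54·0 = 0.46.
The second indifference gives u(£874) = 0.30·u(£1,000) + 0.70·u(£566) = 0.30·1.00 + 0.70·0.46 = 0.6220.

0.622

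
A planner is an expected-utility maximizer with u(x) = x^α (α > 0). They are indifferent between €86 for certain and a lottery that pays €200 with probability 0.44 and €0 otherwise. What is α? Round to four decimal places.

Since u(0) = 0, the lottery's EU is 0.44·200^α.
Equating: 86^α = 0.44·200^α, i.e. 0.4300^α = 0.44.
Taking logs: α·ln(86/200) = ln(0.44), so α = -0.8209806 / -0.8439701 ≈ 0.9728.

α ≈ 0.9728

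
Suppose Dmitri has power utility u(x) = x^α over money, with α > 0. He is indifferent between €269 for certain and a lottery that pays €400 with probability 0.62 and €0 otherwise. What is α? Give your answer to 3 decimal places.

α ≈ 1.205

The lottery's expected utility is 0.62·u(400) + 0.38·u(0) = 0.62·400^α (since u(0) = 0 for α > 0).
Equating: 269^α = 0.62·400^α, i.e. 0.6725^α = 0.62.
α = ln(0.62) / ln(269/400) = -0.478036/-0.396753 ≈ 1.205.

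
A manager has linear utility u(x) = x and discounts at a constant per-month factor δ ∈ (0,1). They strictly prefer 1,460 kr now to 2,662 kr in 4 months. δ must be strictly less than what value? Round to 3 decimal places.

The preference means 1460 > δ^4·2662.
Hence δ^4 < 1460/2662 = 0.54846, and x ↦ x^(1/4) is increasing on (0,∞).
δ < 0.54846^(1/4) = 0.861.

δ < 0.861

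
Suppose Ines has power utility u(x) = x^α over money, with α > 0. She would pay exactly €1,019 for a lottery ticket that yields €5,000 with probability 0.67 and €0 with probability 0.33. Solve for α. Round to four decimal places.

α ≈ 0.2518

The lottery's expected utility is 0.67·u(5000) + 0.33·u(0) = 0.67·5000^α (since u(0) = 0 for α > 0).
Indifference: 1019^α = 0.67·5000^α, so (1019/5000)^α = 0.67.
Taking logs: α·ln(1019/5000) = ln(0.67), so α = -0.4004776 / -1.5906162 ≈ 0.2518.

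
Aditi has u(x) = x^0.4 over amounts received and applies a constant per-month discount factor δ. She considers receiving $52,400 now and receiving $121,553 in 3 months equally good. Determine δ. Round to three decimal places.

Indifference means u(52400) = δ^3 · u(121553), so δ^3 = u(52400)/u(121553).
Since u(x) = x^0.4, δ^3 = (52400/121553)^0.4 = 0.43109^0.4 = 0.71421.
So δ = 0.71421^(1/3) ≈ 0.894.

δ ≈ 0.894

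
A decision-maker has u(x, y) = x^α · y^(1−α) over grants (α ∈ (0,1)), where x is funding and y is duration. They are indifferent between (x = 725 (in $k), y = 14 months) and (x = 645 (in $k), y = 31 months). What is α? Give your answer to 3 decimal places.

α ≈ 0.872

The Cobb–Douglas utilities coincide, so 725^α·14^(1−α) = 645^α·31^(1−α).
Taking logs: α·ln 725 + (1−α)·ln 14 = α·ln 645 + (1−α)·ln 31, i.e. α·0.116921 = (1−α)·0.794930.
With A = 0.116921 and B = 0.794930: α·A = (1−α)·B, so α = B/(A+B) = 0.794930/0.911851 ≈ 0.872.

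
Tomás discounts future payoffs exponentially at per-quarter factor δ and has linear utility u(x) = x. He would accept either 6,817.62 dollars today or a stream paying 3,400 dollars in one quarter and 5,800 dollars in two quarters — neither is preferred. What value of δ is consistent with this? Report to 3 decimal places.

δ ≈ 0.830

Present value of the stream is 3400·δ + 5800·δ². Indifference gives 3400δ + 5800δ² = 6817.62.
Rearranged: 5800δ² + 3400δ − 6817.62 = 0.
By the quadratic formula (taking the positive root), δ = (−3400 + √169728784.00) / 11600 ≈ 0.830.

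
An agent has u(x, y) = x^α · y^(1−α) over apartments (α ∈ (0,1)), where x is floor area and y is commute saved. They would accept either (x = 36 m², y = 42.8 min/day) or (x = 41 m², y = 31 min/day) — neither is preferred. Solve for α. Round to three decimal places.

The Cobb–Douglas utilities coincide, so 36^α·42.8^(1−α) = 41^α·31^(1−α).
Rearrange to (36/41)^α = (31/42.8)^(1−α) and take logs: α·-0.130053 = (1−α)·-0.322551.
With A = -0.130053 and B = -0.322551: α·A = (1−α)·B, so α = B/(A+B) = -0.322551/-0.452604 ≈ 0.713.

α ≈ 0.713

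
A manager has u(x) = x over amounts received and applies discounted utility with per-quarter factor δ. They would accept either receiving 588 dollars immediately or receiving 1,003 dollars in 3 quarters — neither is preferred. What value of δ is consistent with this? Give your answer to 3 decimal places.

δ ≈ 0.837

Equating discounted utilities: u(588) = δ^3·u(1003) ⇒ δ^3 = u(588)/u(1003).
With u(x) = x: δ^3 = 588/1003 = 0.58624.
So δ = 0.58624^(1/3) ≈ 0.837.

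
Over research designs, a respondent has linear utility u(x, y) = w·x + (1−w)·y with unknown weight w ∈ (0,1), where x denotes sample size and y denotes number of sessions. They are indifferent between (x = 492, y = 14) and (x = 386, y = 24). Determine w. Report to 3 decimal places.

w = 0.086

Indifference: w·492 + (1−w)·14 = w·386 + (1−w)·24.
Rearranging, 106·w − 10·(1−w) = 0.
So w/(1−w) = 10/106 = 0.0943, giving w = 10/(106+10) = 0.086.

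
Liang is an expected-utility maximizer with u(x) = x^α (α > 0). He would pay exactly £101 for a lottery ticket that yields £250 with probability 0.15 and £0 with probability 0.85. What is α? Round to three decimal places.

Since u(0) = 0, the lottery's EU is 0.15·250^α.
Indifference: 101^α = 0.15·250^α, so (101/250)^α = 0.15.
α = ln(0.15) / ln(101/250) = -1.897120/-0.906340 ≈ 2.093.

α ≈ 2.093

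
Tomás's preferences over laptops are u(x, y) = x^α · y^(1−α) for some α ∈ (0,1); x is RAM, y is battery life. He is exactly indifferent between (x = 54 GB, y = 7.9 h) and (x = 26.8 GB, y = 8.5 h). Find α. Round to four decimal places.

The Cobb–Douglas utilities coincide, so 54^α·7.9^(1−α) = 26.8^α·8.5^(1−α).
(54/26.8)^α = (8.5/7.9)^(1−α); take logs: α·ln(54/26.8) = (1−α)·ln(8.5/7.9), i.e. α·0.7005822 = (1−α)·0.0732034.
Thus α·(0.7737856) = 0.0732034, so α = 0.0732034/0.7737856 ≈ 0.0946.

α ≈ 0.0946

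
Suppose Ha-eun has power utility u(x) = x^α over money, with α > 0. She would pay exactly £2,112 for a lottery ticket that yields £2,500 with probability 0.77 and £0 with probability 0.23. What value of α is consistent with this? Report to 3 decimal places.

α ≈ 1.550

Since u(0) = 0, the lottery's EU is 0.77·2500^α.
Setting u(2112) equal to that: 2112^α = 0.77·2500^α ⇒ (2112/2500)^α = 0.77.
α = ln(0.77) / ln(2112/2500) = -0.261365/-0.168655 ≈ 1.550.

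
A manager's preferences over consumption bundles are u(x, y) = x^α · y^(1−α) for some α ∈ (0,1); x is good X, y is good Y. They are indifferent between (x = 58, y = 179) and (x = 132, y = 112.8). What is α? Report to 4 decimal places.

α ≈ 0.3596

Indifference: 58^α · 179^(1−α) = 132^α · 112.8^(1−α).
(58/132)^α = (112.8/179)^(1−α); take logs: α·ln(58/132) = (1−α)·ln(112.8/179), i.e. α·-0.8223589 = (1−α)·-0.4617695.
With A = -0.8223589 and B = -0.4617695: α·A = (1−α)·B, so α = B/(A+B) = -0.4617695/-1.2841284 ≈ 0.3596.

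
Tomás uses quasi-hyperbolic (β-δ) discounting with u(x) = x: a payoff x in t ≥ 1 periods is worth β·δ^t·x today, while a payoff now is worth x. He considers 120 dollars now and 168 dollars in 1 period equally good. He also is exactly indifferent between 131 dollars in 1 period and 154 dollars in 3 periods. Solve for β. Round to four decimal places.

The second indifference involves only future payoffs, so β cancels: β·δ^1·131 = β·δ^3·154, giving δ^2 = 131/154 = 0.85065, so δ = 0.92231.
Now use the now-vs-future pair: 120 = β·δ·168 gives β = 120/(0.92231·168) ≈ 0.7745.

β ≈ 0.7745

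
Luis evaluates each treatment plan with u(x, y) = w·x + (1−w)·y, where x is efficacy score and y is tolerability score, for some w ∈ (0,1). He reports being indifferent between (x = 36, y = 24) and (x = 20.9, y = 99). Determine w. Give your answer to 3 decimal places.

Indifference: w·36 + (1−w)·24 = w·20.9 + (1−w)·99.
w·(36−20.9) = (1−w)·(99−24), i.e. w·15.1 = (1−w)·75.
Hence w = 75/(15.1+75) = 75/90.1 = 0.832.

w = 0.832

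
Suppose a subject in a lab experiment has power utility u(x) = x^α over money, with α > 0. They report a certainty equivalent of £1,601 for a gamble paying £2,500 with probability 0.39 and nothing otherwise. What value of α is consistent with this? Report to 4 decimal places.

Since u(0) = 0, the lottery's EU is 0.39·2500^α.
Indifference: 1601^α = 0.39·2500^α, so (1601/2500)^α = 0.39.
α = ln(0.39) / ln(1601/2500) = -0.9416085/-0.4456623 ≈ 2.1128.

α ≈ 2.1128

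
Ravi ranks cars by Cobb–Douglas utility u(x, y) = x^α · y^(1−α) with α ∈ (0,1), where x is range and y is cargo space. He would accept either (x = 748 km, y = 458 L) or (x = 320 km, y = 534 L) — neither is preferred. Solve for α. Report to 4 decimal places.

α ≈ 0.1531

The Cobb–Douglas utilities coincide, so 748^α·458^(1−α) = 320^α·534^(1−α).
Taking logs: α·ln 748 + (1−α)·ln 458 = α·ln 320 + (1−α)·ln 534, i.e. α·0.8490820 = (1−α)·0.1535267.
Thus α·(1.0026087) = 0.1535267, so α = 0.1535267/1.0026087 ≈ 0.1531.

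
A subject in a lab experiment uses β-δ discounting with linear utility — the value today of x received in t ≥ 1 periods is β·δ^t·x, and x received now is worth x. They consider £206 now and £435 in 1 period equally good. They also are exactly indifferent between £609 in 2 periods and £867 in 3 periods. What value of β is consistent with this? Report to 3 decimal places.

β ≈ 0.674

The second indifference involves only future payoffs, so β cancels: β·δ^2·609 = β·δ^3·867, giving δ = 609/867 = 0.70242.
The first indifference: 206 = β·δ·435, so β = 206/(δ·435) = 206/(0.70242·435) ≈ 0.674.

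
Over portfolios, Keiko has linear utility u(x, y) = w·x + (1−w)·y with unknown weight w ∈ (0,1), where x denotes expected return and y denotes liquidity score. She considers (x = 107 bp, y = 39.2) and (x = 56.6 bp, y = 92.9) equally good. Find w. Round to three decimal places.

w = 0.516

u(107,39.2) = u(56.6,92.9) means w·107 + (1−w)·39.2 = w·56.6 + (1−w)·92.9.
w·(107−56.6) = (1−w)·(92.9−39.2), i.e. w·50.4 = (1−w)·53.7.
The marginal rate of substitution is 53.7/50.4, so w = 53.7/(50.4+53.7) = 0.516.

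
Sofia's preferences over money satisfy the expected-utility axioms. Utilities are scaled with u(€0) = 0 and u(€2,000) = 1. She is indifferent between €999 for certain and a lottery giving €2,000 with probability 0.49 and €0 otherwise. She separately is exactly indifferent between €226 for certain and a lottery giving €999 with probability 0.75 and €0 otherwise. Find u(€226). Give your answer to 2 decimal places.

The first gamble pins u(€999): it must equal 0.49·1 + 0.51·0 = 0.49.
Chaining: u(€226) = 0.75·0.49 + 0.25·0.00 = 0.3675.

0.37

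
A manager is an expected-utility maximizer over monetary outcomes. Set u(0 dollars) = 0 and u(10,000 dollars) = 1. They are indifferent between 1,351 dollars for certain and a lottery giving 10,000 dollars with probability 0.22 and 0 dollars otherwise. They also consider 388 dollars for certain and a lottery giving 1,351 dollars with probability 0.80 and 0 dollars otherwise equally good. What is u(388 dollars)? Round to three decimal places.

0.176

The first gamble pins u(1,351 dollars): it must equal 0.22·1 + 0.78·0 = 0.22.
Then u(388 dollars) = 0.80·u(1,351 dollars) + 0.20·u(0 dollars) = 0.80·0.22 + 0.20·0.00 = 0.1760.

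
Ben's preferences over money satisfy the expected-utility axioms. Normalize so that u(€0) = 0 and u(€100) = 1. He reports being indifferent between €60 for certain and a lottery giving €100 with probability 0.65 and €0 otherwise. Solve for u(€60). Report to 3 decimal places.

0.650

By the standard-gamble method, u(€60) is just the indifference probability on the best outcome: 0.65.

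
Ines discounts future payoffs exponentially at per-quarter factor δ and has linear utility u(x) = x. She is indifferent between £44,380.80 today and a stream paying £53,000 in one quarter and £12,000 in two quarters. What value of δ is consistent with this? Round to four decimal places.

Present value of the stream is 53000·δ + 12000·δ². Indifference gives 53000δ + 12000δ² = 44380.80.
Rearranged: 12000δ² + 53000δ − 44380.80 = 0.
δ = (−53000 + √(53000² + 4·12000·44380.80)) / (2·12000) = (−53000 + √4939278400.00) / 24000 ≈ 0.7200.

δ ≈ 0.7200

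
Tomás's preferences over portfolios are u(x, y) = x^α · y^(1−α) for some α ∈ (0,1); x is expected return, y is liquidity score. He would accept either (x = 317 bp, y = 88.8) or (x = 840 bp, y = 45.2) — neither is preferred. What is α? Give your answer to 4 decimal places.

α ≈ 0.4093

Indifference: 317^α · 88.8^(1−α) = 840^α · 45.2^(1−α).
Taking logs: α·ln 317 + (1−α)·ln 88.8 = α·ln 840 + (1−α)·ln 45.2, i.e. α·-0.9745001 = (1−α)·-0.6752896.
So α/(1−α) = (-0.6752896)/(-0.9745001) = 0.6929600, and α = 0.6929600/1.6929600 ≈ 0.4093.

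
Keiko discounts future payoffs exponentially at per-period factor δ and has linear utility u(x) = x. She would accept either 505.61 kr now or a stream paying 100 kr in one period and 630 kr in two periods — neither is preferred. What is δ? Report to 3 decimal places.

δ ≈ 0.820

Equating present values: 505.61 = 100δ + 630δ².
So 630δ² + 100δ − 505.61 = 0.
δ = (−100 + √(100² + 4·630·505.61)) / (2·630) = (−100 + √1284137.20) / 1260 ≈ 0.820.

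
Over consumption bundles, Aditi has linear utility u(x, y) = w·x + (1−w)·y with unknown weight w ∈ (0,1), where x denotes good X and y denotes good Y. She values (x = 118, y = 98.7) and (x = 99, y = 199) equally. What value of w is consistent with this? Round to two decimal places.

w = 0.84

u(118,98.7) = u(99,199) means w·118 + (1−w)·98.7 = w·99 + (1−w)·199.
w·(118−99) = (1−w)·(199−98.7), i.e. w·19 = (1−w)·100.3.
So w/(1−w) = 100.3/19 = 5.2789, giving w = 100.3/(19+100.3) = 0.84.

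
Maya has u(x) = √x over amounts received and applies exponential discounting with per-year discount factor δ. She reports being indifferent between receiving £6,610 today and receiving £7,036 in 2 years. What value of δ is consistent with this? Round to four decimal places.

Equating discounted utilities: u(6610) = δ^2·u(7036) ⇒ δ^2 = u(6610)/u(7036).
Since u(x) = √x, δ^2 = √(6610/7036) = 0.96925.
Taking the square root: δ = 0.96925^(1/2) ≈ 0.9845.

δ ≈ 0.9845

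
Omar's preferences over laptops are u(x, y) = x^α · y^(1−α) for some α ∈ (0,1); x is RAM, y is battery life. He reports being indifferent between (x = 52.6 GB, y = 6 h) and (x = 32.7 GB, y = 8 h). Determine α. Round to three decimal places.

Indifference: 52.6^α · 6^(1−α) = 32.7^α · 8^(1−α).
Rearrange to (52.6/32.7)^α = (8/6)^(1−α) and take logs: α·0.475341 = (1−α)·0.287682.
So α/(1−α) = (0.287682)/(0.475341) = 0.605212, and α = 0.605212/1.605212 ≈ 0.377.

α ≈ 0.377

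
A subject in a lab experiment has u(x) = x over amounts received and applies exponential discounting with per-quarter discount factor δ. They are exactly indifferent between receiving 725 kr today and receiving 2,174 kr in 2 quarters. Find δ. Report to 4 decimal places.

δ ≈ 0.5775

Indifference means u(725) = δ^2 · u(2174), so δ^2 = u(725)/u(2174).
With u(x) = x: δ^2 = 725/2174 = 0.33349.
Hence δ = (0.33349)^(1/2) = 0.577483.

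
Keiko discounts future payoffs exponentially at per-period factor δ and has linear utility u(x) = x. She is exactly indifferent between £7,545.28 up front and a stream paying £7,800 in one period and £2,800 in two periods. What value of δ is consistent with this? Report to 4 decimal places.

Present value of the stream is 7800·δ + 2800·δ². Indifference gives 7800δ + 2800δ² = 7545.28.
That is, 2800δ² + 7800δ − 7545.28 = 0, a quadratic in δ.
The positive root is δ = [−7800 + √(7800² + 4·2800·7545.28)] / (2·2800) = (−7800 + 12056.000)/5600 ≈ 0.7600.

δ ≈ 0.7600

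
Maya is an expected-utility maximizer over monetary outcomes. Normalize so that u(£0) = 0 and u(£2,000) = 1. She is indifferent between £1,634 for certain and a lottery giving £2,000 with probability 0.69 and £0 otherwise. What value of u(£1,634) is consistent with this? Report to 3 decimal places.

u(£1,634) equals the lottery's expected utility: 0.69·1 + 0.31·0 = 0.69.

0.690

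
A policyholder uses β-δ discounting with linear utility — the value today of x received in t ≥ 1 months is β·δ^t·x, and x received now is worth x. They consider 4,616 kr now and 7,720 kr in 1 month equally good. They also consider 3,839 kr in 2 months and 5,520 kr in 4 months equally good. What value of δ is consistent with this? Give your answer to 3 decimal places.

δ ≈ 0.834

Both payoffs in the second observation are in the future, so β drops out: δ^2·3839 = δ^4·5520 ⇒ δ^2 = 3839/5520 = 0.69547, so δ = 0.83395.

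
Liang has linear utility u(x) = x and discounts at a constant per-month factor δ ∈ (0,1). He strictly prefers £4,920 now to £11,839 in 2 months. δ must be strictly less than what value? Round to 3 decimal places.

δ < 0.645

Under u(x) = x this choice says 4920 > δ^2·11839.
Dividing by 11839: δ^2 < 0.41558. Both sides are positive, so the square root keeps the direction.
δ < 0.41558^(1/2) = 0.645.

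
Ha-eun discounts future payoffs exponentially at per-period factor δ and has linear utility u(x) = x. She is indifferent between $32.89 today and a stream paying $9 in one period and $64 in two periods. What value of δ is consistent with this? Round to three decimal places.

The stream is worth 9δ + 64δ² today, so 9δ + 64δ² = 32.89.
Rearranged: 64δ² + 9δ − 32.89 = 0.
By the quadratic formula (taking the positive root), δ = (−9 + √8500.84) / 128 ≈ 0.650.

δ ≈ 0.650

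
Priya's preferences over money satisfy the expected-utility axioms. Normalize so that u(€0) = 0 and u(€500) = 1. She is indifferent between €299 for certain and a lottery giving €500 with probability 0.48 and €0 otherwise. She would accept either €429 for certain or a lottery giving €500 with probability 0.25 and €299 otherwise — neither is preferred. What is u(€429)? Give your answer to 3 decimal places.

From the first indifference, u(€299) = 0.48·u(€500) + 0.52·u(€0) = 0.48·1 + 0.52·0 = 0.48.
The second indifference gives u(€429) = 0.25·u(€500) + 0.75·u(€299) = 0.25·1.00 + 0.75·0.48 = 0.6100.

0.610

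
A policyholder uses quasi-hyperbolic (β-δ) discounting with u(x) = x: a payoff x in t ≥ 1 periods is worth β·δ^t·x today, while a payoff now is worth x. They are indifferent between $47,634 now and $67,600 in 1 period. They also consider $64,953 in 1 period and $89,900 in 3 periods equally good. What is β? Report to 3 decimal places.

β ≈ 0.829

Both payoffs in the second observation are in the future, so β drops out: δ^1·64953 = δ^3·89900 ⇒ δ^2 = 64953/89900 = 0.72250, so δ = 0.85000.
The first indifference: 47634 = β·δ·67600, so β = 47634/(δ·67600) = 47634/(0.85000·67600) ≈ 0.829.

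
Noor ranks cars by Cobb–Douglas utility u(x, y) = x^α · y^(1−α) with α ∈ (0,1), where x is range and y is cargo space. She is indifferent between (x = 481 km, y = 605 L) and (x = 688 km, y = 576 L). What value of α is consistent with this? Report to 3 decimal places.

Set the two utilities equal: 481^α·605^(1−α) = 688^α·576^(1−α).
Rearrange to (481/688)^α = (576/605)^(1−α) and take logs: α·-0.357922 = (1−α)·-0.049121.
So α/(1−α) = (-0.049121)/(-0.357922) = 0.137239, and α = 0.137239/1.137239 ≈ 0.121.

α ≈ 0.121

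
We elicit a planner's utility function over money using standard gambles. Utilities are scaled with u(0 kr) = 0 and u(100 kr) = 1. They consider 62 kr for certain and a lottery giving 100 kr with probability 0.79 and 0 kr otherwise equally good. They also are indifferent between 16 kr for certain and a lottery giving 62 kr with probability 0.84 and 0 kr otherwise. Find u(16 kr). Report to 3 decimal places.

The first gamble pins u(62 kr): it must equal 0.79·1 + 0.21·0 = 0.79.
The second indifference gives u(16 kr) = 0.84·u(62 kr) + 0.16·u(0 kr) = 0.84·0.79 + 0.16·0.00 = 0.6636.

0.664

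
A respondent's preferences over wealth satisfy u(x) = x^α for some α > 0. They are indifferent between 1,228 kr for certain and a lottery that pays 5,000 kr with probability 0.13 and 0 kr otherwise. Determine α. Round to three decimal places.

EU(lottery) = 0.13·5000^α + 0.87·0 = 0.13·5000^α.
Equating: 1228^α = 0.13·5000^α, i.e. 0.2456^α = 0.13.
α = ln(0.13) / ln(1228/5000) = -2.040221/-1.404051 ≈ 1.453.

α ≈ 1.453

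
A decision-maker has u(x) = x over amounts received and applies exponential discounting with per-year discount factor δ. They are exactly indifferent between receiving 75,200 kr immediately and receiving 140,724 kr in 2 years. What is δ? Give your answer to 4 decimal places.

Equating discounted utilities: u(75200) = δ^2·u(140724) ⇒ δ^2 = u(75200)/u(140724).
With u(x) = x: δ^2 = 75200/140724 = 0.53438.
Hence δ = (0.53438)^(1/2) = 0.731013.

δ ≈ 0.7310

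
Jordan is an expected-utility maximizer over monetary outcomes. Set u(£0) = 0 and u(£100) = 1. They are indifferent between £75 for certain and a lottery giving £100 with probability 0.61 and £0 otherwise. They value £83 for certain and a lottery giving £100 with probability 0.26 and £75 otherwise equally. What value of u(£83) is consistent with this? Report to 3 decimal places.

0.711

From the first indifference, u(£75) = 0.61·u(£100) + 0.39·u(£0) = 0.61·1 + 0.39·0 = 0.61.
The second indifference gives u(£83) = 0.26·u(£100) + 0.74·u(£75) = 0.26·1.00 + 0.74·0.61 = 0.7114.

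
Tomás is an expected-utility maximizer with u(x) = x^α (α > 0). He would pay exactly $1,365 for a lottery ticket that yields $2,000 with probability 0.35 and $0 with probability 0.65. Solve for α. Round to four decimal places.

Since u(0) = 0, the lottery's EU is 0.35·2000^α.
Setting u(1365) equal to that: 1365^α = 0.35·2000^α ⇒ (1365/2000)^α = 0.35.
Take logs: α = ln 0.35 / ln(1365/2000) ≈ 2.748278.

α ≈ 2.7483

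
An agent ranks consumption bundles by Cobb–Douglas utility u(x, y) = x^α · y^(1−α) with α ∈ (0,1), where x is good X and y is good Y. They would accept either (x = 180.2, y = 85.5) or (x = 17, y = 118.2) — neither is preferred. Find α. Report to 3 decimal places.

α ≈ 0.121

Set the two utilities equal: 180.2^α·85.5^(1−α) = 17^α·118.2^(1−α).
(180.2/17)^α = (118.2/85.5)^(1−α); take logs: α·ln(180.2/17) = (1−α)·ln(118.2/85.5), i.e. α·2.360854 = (1−α)·0.323862.
With A = 2.360854 and B = 0.323862: α·A = (1−α)·B, so α = B/(A+B) = 0.323862/2.684716 ≈ 0.121.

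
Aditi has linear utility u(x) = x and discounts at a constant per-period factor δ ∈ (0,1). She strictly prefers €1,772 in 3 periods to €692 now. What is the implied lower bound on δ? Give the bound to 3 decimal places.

δ > 0.731

Under u(x) = x this choice says 692 < δ^3·1772.
Dividing by 1772: δ^3 > 0.39052. Both sides are positive, so the cube root keeps the direction.
δ > (692/1772)^(1/3) ≈ 0.731.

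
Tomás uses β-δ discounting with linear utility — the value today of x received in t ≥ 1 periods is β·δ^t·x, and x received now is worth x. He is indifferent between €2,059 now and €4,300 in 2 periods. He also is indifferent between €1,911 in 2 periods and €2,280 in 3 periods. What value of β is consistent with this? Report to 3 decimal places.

β ≈ 0.682

Both payoffs in the second observation are in the future, so β drops out: δ^2·1911 = δ^3·2280 ⇒ δ = 1911/2280 = 0.83816.
Now use the now-vs-future pair: 2059 = β·δ^2·4300 gives β = 2059/(0.70251·4300) ≈ 0.682.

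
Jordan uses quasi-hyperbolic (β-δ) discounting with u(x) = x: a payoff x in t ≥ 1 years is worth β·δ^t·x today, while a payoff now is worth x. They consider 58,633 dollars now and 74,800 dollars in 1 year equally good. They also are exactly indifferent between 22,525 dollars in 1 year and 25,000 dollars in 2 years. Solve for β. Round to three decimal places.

From the later pair, β·δ^1·22525 = β·δ^2·25000; dividing through, δ = 22525/25000 = 0.90100.
The first indifference: 58633 = β·δ·74800, so β = 58633/(δ·74800) = 58633/(0.90100·74800) ≈ 0.870.

β ≈ 0.870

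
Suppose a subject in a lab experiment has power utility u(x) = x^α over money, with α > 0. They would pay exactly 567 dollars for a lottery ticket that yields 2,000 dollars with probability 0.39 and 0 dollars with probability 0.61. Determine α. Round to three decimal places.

α ≈ 0.747

EU(lottery) = 0.39·2000^α + 0.61·0 = 0.39·2000^α.
Indifference: 567^α = 0.39·2000^α, so (567/2000)^α = 0.39.
Taking logs: α·ln(567/2000) = ln(0.39), so α = -0.941609 / -1.260543 ≈ 0.747.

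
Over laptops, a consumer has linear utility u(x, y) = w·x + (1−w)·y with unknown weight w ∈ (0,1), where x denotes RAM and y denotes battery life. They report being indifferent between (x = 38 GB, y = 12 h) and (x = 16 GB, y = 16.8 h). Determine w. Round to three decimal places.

Equating utilities: w·38 + (1−w)·12 = w·16 + (1−w)·16.8.
Collecting terms: w·22 = (1−w)·4.8.
Hence w = 4.8/(22+4.8) = 4.8/26.8 = 0.179.

w = 0.179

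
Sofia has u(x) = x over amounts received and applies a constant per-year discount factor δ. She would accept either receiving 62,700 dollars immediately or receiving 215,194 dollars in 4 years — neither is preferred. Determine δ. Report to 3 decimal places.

Indifference means u(62700) = δ^4 · u(215194), so δ^4 = u(62700)/u(215194).
With u(x) = x: δ^4 = 62700/215194 = 0.29137.
Hence δ = (0.29137)^(1/4) = 0.73470.

δ ≈ 0.735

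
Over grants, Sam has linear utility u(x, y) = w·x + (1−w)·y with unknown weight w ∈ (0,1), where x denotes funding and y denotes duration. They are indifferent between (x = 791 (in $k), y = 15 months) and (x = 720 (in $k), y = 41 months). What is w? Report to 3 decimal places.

Equating utilities: w·791 + (1−w)·15 = w·720 + (1−w)·41.
Rearranging, 71·w − 26·(1−w) = 0.
The marginal rate of substitution is 26/71, so w = 26/(71+26) = 0.268.

w = 0.268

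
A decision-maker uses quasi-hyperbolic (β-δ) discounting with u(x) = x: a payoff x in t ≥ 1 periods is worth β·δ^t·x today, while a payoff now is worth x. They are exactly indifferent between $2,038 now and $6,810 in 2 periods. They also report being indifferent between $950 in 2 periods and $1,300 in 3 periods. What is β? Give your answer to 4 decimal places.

Both payoffs in the second observation are in the future, so β drops out: δ^2·950 = δ^3·1300 ⇒ δ = 950/1300 = 0.73077.
Now use the now-vs-future pair: 2038 = β·δ^2·6810 gives β = 2038/(0.53402·6810) ≈ 0.5604.

β ≈ 0.5604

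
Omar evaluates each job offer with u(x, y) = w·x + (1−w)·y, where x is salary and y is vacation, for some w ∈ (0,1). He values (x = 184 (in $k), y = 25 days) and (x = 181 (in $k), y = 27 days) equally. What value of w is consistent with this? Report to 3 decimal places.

w = 0.400

Indifference: w·184 + (1−w)·25 = w·181 + (1−w)·27.
Rearranging, 3·w − 2·(1−w) = 0.
Hence w = 2/(3+2) = 2/5 = 0.400.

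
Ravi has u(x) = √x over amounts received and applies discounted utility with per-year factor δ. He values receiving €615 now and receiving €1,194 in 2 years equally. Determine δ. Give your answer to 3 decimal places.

Equating discounted utilities: u(615) = δ^2·u(1194) ⇒ δ^2 = u(615)/u(1194).
With u(x) = √x: δ^2 = √615/√1194 = √(615/1194) = 0.71769.
Taking the square root: δ = 0.71769^(1/2) ≈ 0.847.

δ ≈ 0.847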